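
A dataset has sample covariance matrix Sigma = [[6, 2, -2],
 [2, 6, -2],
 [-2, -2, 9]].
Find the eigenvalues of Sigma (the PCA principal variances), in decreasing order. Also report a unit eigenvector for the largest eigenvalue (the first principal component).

Step 1 — characteristic polynomial p(λ) = det(λI - Sigma) = λ³ - tr·λ² + c_1·λ - det, where tr = trace, c_1 = sum of the principal 2×2 minors, det = det(Sigma):
  tr = 6 + 6 + 9 = 21,
  c_1 = (6·6 - (2)²) + (6·9 - (-2)²) + (6·9 - (-2)²) = 32 + 50 + 50 = 132,
  det = 6·(6·9 - (-2)²) - (2)·((2)·9 - (-2)·(-2)) + (-2)·((2)·(-2) - 6·(-2)) = 6·(50) - (2)·(14) + (-2)·(8) = 256.
  So p(λ) = λ³ - 21λ² + 132λ - 256.
Step 2 — look for an integer root (rational root theorem: any rational root is an integer divisor of 256). Testing λ = 4:
  p(4) = 64 - 336 + 528 - 256 = 0  ✓
  Dividing out (λ - 4): p(λ) = (λ - 4)(λ² - 17λ + 64).
Step 3 — remaining eigenvalues from the quadratic λ² - 17λ + 64 = 0:
  Δ = 17² - 4·64 = 289 - 256 = 33,  λ = (17 ± √33)/2 = (17 ± 5.7446)/2 ≈ 11.3723 or 5.6277.
  Sorted: λ_1 = 11.3723,  λ_2 = 5.6277,  λ_3 = 4  (check: sum = 21 = tr ✓).

Step 4 — unit eigenvector for λ_1 ≈ 11.3723: v spans the null space of (Sigma - λ_1 I), whose rows are
  r_1 = (-5.3723, 2, -2),  r_2 = (2, -5.3723, -2),  r_3 = (-2, -2, -2.3723).
  v is orthogonal to every row, so take v ∝ r_1 × r_2 = ((2)·(-2) - (-2)·(-5.3723), (-2)·(2) - (-5.3723)·(-2), (-5.3723)·(-5.3723) - (2)·(2)) ≈ (-14.7446, -14.7446, 24.8614).
  Rescale (multiply by -1 so the first nonzero entry is positive): u = (14.7446, 14.7446, -24.8614).
  ||u|| = √((14.7446)² + (14.7446)² + (-24.8614)²) = √(1052.8938) ≈ 32.4483,  v_1 = u/||u|| ≈ (0.4544, 0.4544, -0.7662) (||v_1|| = 1).

λ_1 = 11.3723,  λ_2 = 5.6277,  λ_3 = 4;  v_1 ≈ (0.4544, 0.4544, -0.7662)


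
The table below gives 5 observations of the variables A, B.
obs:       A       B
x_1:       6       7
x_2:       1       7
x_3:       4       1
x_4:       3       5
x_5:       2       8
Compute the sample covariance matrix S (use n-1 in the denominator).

Step 1 — column means:
  mean(A) = (6 + 1 + 4 + 3 + 2) / 5 = 16/5 = 3.2
  mean(B) = (7 + 7 + 1 + 5 + 8) / 5 = 28/5 = 5.6

Step 2 — sample covariance S[i,j] = (1/(n-1)) · Σ_k (x_{k,i} - mean_i) · (x_{k,j} - mean_j), with n-1 = 4.
  S[A,A] = ((2.8)·(2.8) + (-2.2)·(-2.2) + (0.8)·(0.8) + (-0.2)·(-0.2) + (-1.2)·(-1.2)) / 4 = 14.8/4 = 3.7
  S[A,B] = ((2.8)·(1.4) + (-2.2)·(1.4) + (0.8)·(-4.6) + (-0.2)·(-0.6) + (-1.2)·(2.4)) / 4 = -5.6/4 = -1.4
  S[B,B] = ((1.4)·(1.4) + (1.4)·(1.4) + (-4.6)·(-4.6) + (-0.6)·(-0.6) + (2.4)·(2.4)) / 4 = 31.2/4 = 7.8

S is symmetric (S[j,i] = S[i,j]). Assembling:

S = [[3.7, -1.4],
 [-1.4, 7.8]]


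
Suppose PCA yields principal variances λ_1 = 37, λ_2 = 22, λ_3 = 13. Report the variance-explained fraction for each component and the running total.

Step 1 — total variance = trace(Sigma) = Σ λ_i = 37 + 22 + 13 = 72.

Step 2 — fraction explained by component i = λ_i / Σ λ:
  PC1: 37/72 = 0.5139
  PC2: 22/72 = 0.3056
  PC3: 13/72 = 0.1806

Step 3 — cumulative fraction after k components = (λ_1 + ... + λ_k) / Σ λ:
  k = 1: 37/72 = 0.5139
  k = 2: (37 + 22)/72 = 59/72 = 0.8194
  k = 3: (37 + 22 + 13)/72 = 72/72 = 1

Summary (fraction, with percent):

explained: PC1 0.5139 (51.39%), PC2 0.3056 (30.56%), PC3 0.1806 (18.06%);  cumulative: 0.5139, 0.8194, 1


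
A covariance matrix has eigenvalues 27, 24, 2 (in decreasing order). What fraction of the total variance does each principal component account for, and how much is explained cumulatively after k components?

Step 1 — total variance = trace(Sigma) = Σ λ_i = 27 + 24 + 2 = 53.

Step 2 — fraction explained by component i = λ_i / Σ λ:
  PC1: 27/53 = 0.5094
  PC2: 24/53 = 0.4528
  PC3: 2/53 = 0.0377

Step 3 — cumulative fraction after k components = (λ_1 + ... + λ_k) / Σ λ:
  k = 1: 27/53 = 0.5094
  k = 2: (27 + 24)/53 = 51/53 = 0.9623
  k = 3: (27 + 24 + 2)/53 = 53/53 = 1

Summary (fraction, with percent):

explained: PC1 0.5094 (50.94%), PC2 0.4528 (45.28%), PC3 0.0377 (3.77%);  cumulative: 0.5094, 0.9623, 1


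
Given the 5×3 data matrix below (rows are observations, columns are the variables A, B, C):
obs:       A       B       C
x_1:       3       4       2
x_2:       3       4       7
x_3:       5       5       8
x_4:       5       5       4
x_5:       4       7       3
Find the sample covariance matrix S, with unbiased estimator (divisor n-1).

Step 1 — column means:
  mean(A) = (3 + 3 + 5 + 5 + 4) / 5 = 20/5 = 4
  mean(B) = (4 + 4 + 5 + 5 + 7) / 5 = 25/5 = 5
  mean(C) = (2 + 7 + 8 + 4 + 3) / 5 = 24/5 = 4.8

Step 2 — sample covariance S[i,j] = (1/(n-1)) · Σ_k (x_{k,i} - mean_i) · (x_{k,j} - mean_j), with n-1 = 4.
  S[A,A] = ((-1)·(-1) + (-1)·(-1) + (1)·(1) + (1)·(1) + (0)·(0)) / 4 = 4/4 = 1
  S[A,B] = ((-1)·(-1) + (-1)·(-1) + (1)·(0) + (1)·(0) + (0)·(2)) / 4 = 2/4 = 0.5
  S[A,C] = ((-1)·(-2.8) + (-1)·(2.2) + (1)·(3.2) + (1)·(-0.8) + (0)·(-1.8)) / 4 = 3/4 = 0.75
  S[B,B] = ((-1)·(-1) + (-1)·(-1) + (0)·(0) + (0)·(0) + (2)·(2)) / 4 = 6/4 = 1.5
  S[B,C] = ((-1)·(-2.8) + (-1)·(2.2) + (0)·(3.2) + (0)·(-0.8) + (2)·(-1.8)) / 4 = -3/4 = -0.75
  S[C,C] = ((-2.8)·(-2.8) + (2.2)·(2.2) + (3.2)·(3.2) + (-0.8)·(-0.8) + (-1.8)·(-1.8)) / 4 = 26.8/4 = 6.7

S is symmetric (S[j,i] = S[i,j]). Assembling:

S = [[1, 0.5, 0.75],
 [0.5, 1.5, -0.75],
 [0.75, -0.75, 6.7]]


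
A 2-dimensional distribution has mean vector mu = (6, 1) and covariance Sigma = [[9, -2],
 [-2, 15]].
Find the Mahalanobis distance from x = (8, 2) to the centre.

Step 1 — centre the observation: (x - mu) = (2, 1).

Step 2 — invert Sigma. det(Sigma) = 9·15 - (-2)² = 131.
  Sigma^{-1} = (1/det) · [[d, -b], [-b, a]] = [[0.1145, 0.0153],
 [0.0153, 0.0687]].

Step 3 — form the quadratic (x - mu)^T · Sigma^{-1} · (x - mu):
  Sigma^{-1} · (x - mu) = (0.2443, 0.0992).
  (x - mu)^T · [Sigma^{-1} · (x - mu)] = (2)·(0.2443) + (1)·(0.0992) = 0.5878.

Step 4 — take square root: d = √(0.5878) ≈ 0.7667.

d(x, mu) = √(0.5878) ≈ 0.7667


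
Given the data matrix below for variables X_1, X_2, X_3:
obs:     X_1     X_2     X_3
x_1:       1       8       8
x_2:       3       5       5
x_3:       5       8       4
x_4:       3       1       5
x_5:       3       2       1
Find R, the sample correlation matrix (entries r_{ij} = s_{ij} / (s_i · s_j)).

Step 1 — column means:
  mean(X_1) = (1 + 3 + 5 + 3 + 3) / 5 = 15/5 = 3
  mean(X_2) = (8 + 5 + 8 + 1 + 2) / 5 = 24/5 = 4.8
  mean(X_3) = (8 + 5 + 4 + 5 + 1) / 5 = 23/5 = 4.6

Step 2 — sample variances and covariances s[i,j] = (1/(n-1)) · Σ_k (x_{k,i} - mean_i) · (x_{k,j} - mean_j), with n-1 = 4:
  s[X_1,X_1] = ((-2)·(-2) + (0)·(0) + (2)·(2) + (0)·(0) + (0)·(0)) / 4 = 8/4 = 2
  s[X_1,X_2] = ((-2)·(3.2) + (0)·(0.2) + (2)·(3.2) + (0)·(-3.8) + (0)·(-2.8)) / 4 = 0/4 = 0
  s[X_1,X_3] = ((-2)·(3.4) + (0)·(0.4) + (2)·(-0.6) + (0)·(0.4) + (0)·(-3.6)) / 4 = -8/4 = -2
  s[X_2,X_2] = ((3.2)·(3.2) + (0.2)·(0.2) + (3.2)·(3.2) + (-3.8)·(-3.8) + (-2.8)·(-2.8)) / 4 = 42.8/4 = 10.7
  s[X_2,X_3] = ((3.2)·(3.4) + (0.2)·(0.4) + (3.2)·(-0.6) + (-3.8)·(0.4) + (-2.8)·(-3.6)) / 4 = 17.6/4 = 4.4
  s[X_3,X_3] = ((3.4)·(3.4) + (0.4)·(0.4) + (-0.6)·(-0.6) + (0.4)·(0.4) + (-3.6)·(-3.6)) / 4 = 25.2/4 = 6.3
  Sample standard deviations s_i = √(s[i,i]):
  s(X_1) = √(2) = 1.4142
  s(X_2) = √(10.7) = 3.2711
  s(X_3) = √(6.3) = 2.51

Step 3 — r_{ij} = s_{ij} / (s_i · s_j):
  r[X_1,X_1] = 1 (diagonal).
  r[X_1,X_2] = 0 / (1.4142 · 3.2711) = 0 / 4.626 = 0
  r[X_1,X_3] = -2 / (1.4142 · 2.51) = -2 / 3.5496 = -0.5634
  r[X_2,X_2] = 1 (diagonal).
  r[X_2,X_3] = 4.4 / (3.2711 · 2.51) = 4.4 / 8.2104 = 0.5359
  r[X_3,X_3] = 1 (diagonal).

R is symmetric with unit diagonal. Assembling:

R = [[1, 0, -0.5634],
 [0, 1, 0.5359],
 [-0.5634, 0.5359, 1]]


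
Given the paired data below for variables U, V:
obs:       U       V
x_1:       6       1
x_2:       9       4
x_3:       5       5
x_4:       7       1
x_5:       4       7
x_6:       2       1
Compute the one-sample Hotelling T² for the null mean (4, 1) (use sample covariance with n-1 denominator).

Step 1 — sample mean vector:
  mean(U) = (6 + 9 + 5 + 7 + 4 + 2) / 6 = 33/6 = 5.5
  mean(V) = (1 + 4 + 5 + 1 + 7 + 1) / 6 = 19/6 = 3.1667
  x̄ = (5.5, 3.1667),  deviation x̄ - mu_0 = (5.5, 3.1667) - (4, 1) = (1.5, 2.1667).

Step 2 — sample covariance matrix, S[i,j] = (1/(n-1)) · Σ_k (x_{k,i} - mean_i) · (x_{k,j} - mean_j), divisor n-1 = 5:
  S[U,U] = ((0.5)·(0.5) + (3.5)·(3.5) + (-0.5)·(-0.5) + (1.5)·(1.5) + (-1.5)·(-1.5) + (-3.5)·(-3.5)) / 5 = 29.5/5 = 5.9
  S[U,V] = ((0.5)·(-2.1667) + (3.5)·(0.8333) + (-0.5)·(1.8333) + (1.5)·(-2.1667) + (-1.5)·(3.8333) + (-3.5)·(-2.1667)) / 5 = -0.5/5 = -0.1
  S[V,V] = ((-2.1667)·(-2.1667) + (0.8333)·(0.8333) + (1.8333)·(1.8333) + (-2.1667)·(-2.1667) + (3.8333)·(3.8333) + (-2.1667)·(-2.1667)) / 5 = 32.8333/5 = 6.5667
  S = [[5.9, -0.1],
 [-0.1, 6.5667]].

Step 3 — invert S. det(S) = 5.9·6.5667 - (-0.1)² = 38.7333.
  S^{-1} = (1/det) · [[d, -b], [-b, a]] = [[0.1695, 0.0026],
 [0.0026, 0.1523]].

Step 4 — quadratic form (x̄ - mu_0)^T · S^{-1} · (x̄ - mu_0):
  S^{-1} · (x̄ - mu_0) = (0.2599, 0.3339),
  (x̄ - mu_0)^T · [...] = (1.5)·(0.2599) + (2.1667)·(0.3339) = 1.1133.

Step 5 — scale by n: T² = 6 · 1.1133 = 6.6799.

T² ≈ 6.6799


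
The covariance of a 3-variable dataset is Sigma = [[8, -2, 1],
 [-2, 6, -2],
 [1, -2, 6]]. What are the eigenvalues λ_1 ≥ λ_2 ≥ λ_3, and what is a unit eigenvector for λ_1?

Step 1 — characteristic polynomial p(λ) = det(λI - Sigma) = λ³ - tr·λ² + c_1·λ - det, where tr = trace, c_1 = sum of the principal 2×2 minors, det = det(Sigma):
  tr = 8 + 6 + 6 = 20,
  c_1 = (8·6 - (-2)²) + (8·6 - (1)²) + (6·6 - (-2)²) = 44 + 47 + 32 = 123,
  det = 8·(6·6 - (-2)²) - (-2)·((-2)·6 - (-2)·(1)) + (1)·((-2)·(-2) - 6·(1)) = 8·(32) - (-2)·(-10) + (1)·(-2) = 234.
  So p(λ) = λ³ - 20λ² + 123λ - 234.
Step 2 — look for an integer root (rational root theorem: any rational root is an integer divisor of 234). Testing λ = 6:
  p(6) = 216 - 720 + 738 - 234 = 0  ✓
  Dividing out (λ - 6): p(λ) = (λ - 6)(λ² - 14λ + 39).
Step 3 — remaining eigenvalues from the quadratic λ² - 14λ + 39 = 0:
  Δ = 14² - 4·39 = 196 - 156 = 40,  λ = (14 ± √40)/2 = (14 ± 6.3246)/2 ≈ 10.1623 or 3.8377.
  Sorted: λ_1 = 10.1623,  λ_2 = 6,  λ_3 = 3.8377  (check: sum = 20 = tr ✓).

Step 4 — unit eigenvector for λ_1 ≈ 10.1623: v spans the null space of (Sigma - λ_1 I), whose rows are
  r_1 = (-2.1623, -2, 1),  r_2 = (-2, -4.1623, -2),  r_3 = (1, -2, -4.1623).
  v is orthogonal to every row, so take v ∝ r_1 × r_2 = ((-2)·(-2) - (1)·(-4.1623), (1)·(-2) - (-2.1623)·(-2), (-2.1623)·(-4.1623) - (-2)·(-2)) ≈ (8.1623, -6.3246, 5).
  Let u = (8.1623, -6.3246, 5).
  ||u|| = √((8.1623)² + (-6.3246)² + (5)²) = √(131.6228) ≈ 11.4727,  v_1 = u/||u|| ≈ (0.7115, -0.5513, 0.4358) (||v_1|| = 1).

λ_1 = 10.1623,  λ_2 = 6,  λ_3 = 3.8377;  v_1 ≈ (0.7115, -0.5513, 0.4358)


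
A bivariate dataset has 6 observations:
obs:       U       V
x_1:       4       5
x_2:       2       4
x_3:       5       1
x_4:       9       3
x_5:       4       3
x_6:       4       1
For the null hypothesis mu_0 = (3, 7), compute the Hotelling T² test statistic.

Step 1 — sample mean vector:
  mean(U) = (4 + 2 + 5 + 9 + 4 + 4) / 6 = 28/6 = 4.6667
  mean(V) = (5 + 4 + 1 + 3 + 3 + 1) / 6 = 17/6 = 2.8333
  x̄ = (4.6667, 2.8333),  deviation x̄ - mu_0 = (4.6667, 2.8333) - (3, 7) = (1.6667, -4.1667).

Step 2 — sample covariance matrix, S[i,j] = (1/(n-1)) · Σ_k (x_{k,i} - mean_i) · (x_{k,j} - mean_j), divisor n-1 = 5:
  S[U,U] = ((-0.6667)·(-0.6667) + (-2.6667)·(-2.6667) + (0.3333)·(0.3333) + (4.3333)·(4.3333) + (-0.6667)·(-0.6667) + (-0.6667)·(-0.6667)) / 5 = 27.3333/5 = 5.4667
  S[U,V] = ((-0.6667)·(2.1667) + (-2.6667)·(1.1667) + (0.3333)·(-1.8333) + (4.3333)·(0.1667) + (-0.6667)·(0.1667) + (-0.6667)·(-1.8333)) / 5 = -3.3333/5 = -0.6667
  S[V,V] = ((2.1667)·(2.1667) + (1.1667)·(1.1667) + (-1.8333)·(-1.8333) + (0.1667)·(0.1667) + (0.1667)·(0.1667) + (-1.8333)·(-1.8333)) / 5 = 12.8333/5 = 2.5667
  S = [[5.4667, -0.6667],
 [-0.6667, 2.5667]].

Step 3 — invert S. det(S) = 5.4667·2.5667 - (-0.6667)² = 13.5867.
  S^{-1} = (1/det) · [[d, -b], [-b, a]] = [[0.1889, 0.0491],
 [0.0491, 0.4024]].

Step 4 — quadratic form (x̄ - mu_0)^T · S^{-1} · (x̄ - mu_0):
  S^{-1} · (x̄ - mu_0) = (0.1104, -1.5947),
  (x̄ - mu_0)^T · [...] = (1.6667)·(0.1104) + (-4.1667)·(-1.5947) = 6.8286.

Step 5 — scale by n: T² = 6 · 6.8286 = 40.9715.

T² ≈ 40.9715


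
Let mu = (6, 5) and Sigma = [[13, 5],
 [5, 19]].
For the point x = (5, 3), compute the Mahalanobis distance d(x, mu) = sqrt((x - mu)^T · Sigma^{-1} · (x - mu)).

Step 1 — centre the observation: (x - mu) = (-1, -2).

Step 2 — invert Sigma. det(Sigma) = 13·19 - (5)² = 222.
  Sigma^{-1} = (1/det) · [[d, -b], [-b, a]] = [[0.0856, -0.0225],
 [-0.0225, 0.0586]].

Step 3 — form the quadratic (x - mu)^T · Sigma^{-1} · (x - mu):
  Sigma^{-1} · (x - mu) = (-0.0405, -0.0946).
  (x - mu)^T · [Sigma^{-1} · (x - mu)] = (-1)·(-0.0405) + (-2)·(-0.0946) = 0.2297.

Step 4 — take square root: d = √(0.2297) ≈ 0.4793.

d(x, mu) = √(0.2297) ≈ 0.4793


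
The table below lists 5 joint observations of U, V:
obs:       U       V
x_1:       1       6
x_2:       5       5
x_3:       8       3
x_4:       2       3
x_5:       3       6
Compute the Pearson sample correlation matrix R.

Step 1 — column means:
  mean(U) = (1 + 5 + 8 + 2 + 3) / 5 = 19/5 = 3.8
  mean(V) = (6 + 5 + 3 + 3 + 6) / 5 = 23/5 = 4.6

Step 2 — sample variances and covariances s[i,j] = (1/(n-1)) · Σ_k (x_{k,i} - mean_i) · (x_{k,j} - mean_j), with n-1 = 4:
  s[U,U] = ((-2.8)·(-2.8) + (1.2)·(1.2) + (4.2)·(4.2) + (-1.8)·(-1.8) + (-0.8)·(-0.8)) / 4 = 30.8/4 = 7.7
  s[U,V] = ((-2.8)·(1.4) + (1.2)·(0.4) + (4.2)·(-1.6) + (-1.8)·(-1.6) + (-0.8)·(1.4)) / 4 = -8.4/4 = -2.1
  s[V,V] = ((1.4)·(1.4) + (0.4)·(0.4) + (-1.6)·(-1.6) + (-1.6)·(-1.6) + (1.4)·(1.4)) / 4 = 9.2/4 = 2.3
  Sample standard deviations s_i = √(s[i,i]):
  s(U) = √(7.7) = 2.7749
  s(V) = √(2.3) = 1.5166

Step 3 — r_{ij} = s_{ij} / (s_i · s_j):
  r[U,U] = 1 (diagonal).
  r[U,V] = -2.1 / (2.7749 · 1.5166) = -2.1 / 4.2083 = -0.499
  r[V,V] = 1 (diagonal).

R is symmetric with unit diagonal. Assembling:

R = [[1, -0.499],
 [-0.499, 1]]


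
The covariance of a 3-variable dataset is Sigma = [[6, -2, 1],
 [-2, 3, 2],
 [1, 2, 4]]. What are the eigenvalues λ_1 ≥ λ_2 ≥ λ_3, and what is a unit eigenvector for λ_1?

Step 1 — characteristic polynomial p(λ) = det(λI - Sigma) = λ³ - tr·λ² + c_1·λ - det, where tr = trace, c_1 = sum of the principal 2×2 minors, det = det(Sigma):
  tr = 6 + 3 + 4 = 13,
  c_1 = (6·3 - (-2)²) + (6·4 - (1)²) + (3·4 - (2)²) = 14 + 23 + 8 = 45,
  det = 6·(3·4 - (2)²) - (-2)·((-2)·4 - (2)·(1)) + (1)·((-2)·(2) - 3·(1)) = 6·(8) - (-2)·(-10) + (1)·(-7) = 21.
  So p(λ) = λ³ - 13λ² + 45λ - 21.
Step 2 — look for an integer root (rational root theorem: any rational root is an integer divisor of 21). Testing λ = 7:
  p(7) = 343 - 637 + 315 - 21 = 0  ✓
  Dividing out (λ - 7): p(λ) = (λ - 7)(λ² - 6λ + 3).
Step 3 — remaining eigenvalues from the quadratic λ² - 6λ + 3 = 0:
  Δ = 6² - 4·3 = 36 - 12 = 24,  λ = (6 ± √24)/2 = (6 ± 4.899)/2 ≈ 5.4495 or 0.5505.
  Sorted: λ_1 = 7,  λ_2 = 5.4495,  λ_3 = 0.5505  (check: sum = 13 = tr ✓).

Step 4 — unit eigenvector for λ_1 = 7: v spans the null space of (Sigma - λ_1 I), whose rows are
  r_1 = (-1, -2, 1),  r_2 = (-2, -4, 2),  r_3 = (1, 2, -3).
  v is orthogonal to every row, so take v ∝ r_1 × r_3 = ((-2)·(-3) - (1)·(2), (1)·(1) - (-1)·(-3), (-1)·(2) - (-2)·(1)) = (4, -2, 0).
  Rescale (divide by 2): u = (2, -1, 0).
  ||u|| = √((2)² + (-1)² + (0)²) = √(5) ≈ 2.2361,  v_1 = u/||u|| ≈ (0.8944, -0.4472, 0) (||v_1|| = 1).

λ_1 = 7,  λ_2 = 5.4495,  λ_3 = 0.5505;  v_1 ≈ (0.8944, -0.4472, 0)


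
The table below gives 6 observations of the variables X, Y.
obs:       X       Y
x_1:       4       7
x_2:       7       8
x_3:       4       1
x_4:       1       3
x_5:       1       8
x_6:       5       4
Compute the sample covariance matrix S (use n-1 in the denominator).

Step 1 — column means:
  mean(X) = (4 + 7 + 4 + 1 + 1 + 5) / 6 = 22/6 = 3.6667
  mean(Y) = (7 + 8 + 1 + 3 + 8 + 4) / 6 = 31/6 = 5.1667

Step 2 — sample covariance S[i,j] = (1/(n-1)) · Σ_k (x_{k,i} - mean_i) · (x_{k,j} - mean_j), with n-1 = 5.
  S[X,X] = ((0.3333)·(0.3333) + (3.3333)·(3.3333) + (0.3333)·(0.3333) + (-2.6667)·(-2.6667) + (-2.6667)·(-2.6667) + (1.3333)·(1.3333)) / 5 = 27.3333/5 = 5.4667
  S[X,Y] = ((0.3333)·(1.8333) + (3.3333)·(2.8333) + (0.3333)·(-4.1667) + (-2.6667)·(-2.1667) + (-2.6667)·(2.8333) + (1.3333)·(-1.1667)) / 5 = 5.3333/5 = 1.0667
  S[Y,Y] = ((1.8333)·(1.8333) + (2.8333)·(2.8333) + (-4.1667)·(-4.1667) + (-2.1667)·(-2.1667) + (2.8333)·(2.8333) + (-1.1667)·(-1.1667)) / 5 = 42.8333/5 = 8.5667

S is symmetric (S[j,i] = S[i,j]). Assembling:

S = [[5.4667, 1.0667],
 [1.0667, 8.5667]]


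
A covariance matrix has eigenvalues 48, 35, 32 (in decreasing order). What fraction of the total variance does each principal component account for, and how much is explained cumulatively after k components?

Step 1 — total variance = trace(Sigma) = Σ λ_i = 48 + 35 + 32 = 115.

Step 2 — fraction explained by component i = λ_i / Σ λ:
  PC1: 48/115 = 0.4174
  PC2: 35/115 = 0.3043
  PC3: 32/115 = 0.2783

Step 3 — cumulative fraction after k components = (λ_1 + ... + λ_k) / Σ λ:
  k = 1: 48/115 = 0.4174
  k = 2: (48 + 35)/115 = 83/115 = 0.7217
  k = 3: (48 + 35 + 32)/115 = 115/115 = 1

Summary (fraction, with percent):

explained: PC1 0.4174 (41.74%), PC2 0.3043 (30.43%), PC3 0.2783 (27.83%);  cumulative: 0.4174, 0.7217, 1


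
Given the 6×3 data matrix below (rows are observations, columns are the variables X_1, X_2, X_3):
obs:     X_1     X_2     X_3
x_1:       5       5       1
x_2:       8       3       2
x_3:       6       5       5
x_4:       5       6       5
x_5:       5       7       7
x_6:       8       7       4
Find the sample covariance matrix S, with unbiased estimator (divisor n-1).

Step 1 — column means:
  mean(X_1) = (5 + 8 + 6 + 5 + 5 + 8) / 6 = 37/6 = 6.1667
  mean(X_2) = (5 + 3 + 5 + 6 + 7 + 7) / 6 = 33/6 = 5.5
  mean(X_3) = (1 + 2 + 5 + 5 + 7 + 4) / 6 = 24/6 = 4

Step 2 — sample covariance S[i,j] = (1/(n-1)) · Σ_k (x_{k,i} - mean_i) · (x_{k,j} - mean_j), with n-1 = 5.
  S[X_1,X_1] = ((-1.1667)·(-1.1667) + (1.8333)·(1.8333) + (-0.1667)·(-0.1667) + (-1.1667)·(-1.1667) + (-1.1667)·(-1.1667) + (1.8333)·(1.8333)) / 5 = 10.8333/5 = 2.1667
  S[X_1,X_2] = ((-1.1667)·(-0.5) + (1.8333)·(-2.5) + (-0.1667)·(-0.5) + (-1.1667)·(0.5) + (-1.1667)·(1.5) + (1.8333)·(1.5)) / 5 = -3.5/5 = -0.7
  S[X_1,X_3] = ((-1.1667)·(-3) + (1.8333)·(-2) + (-0.1667)·(1) + (-1.1667)·(1) + (-1.1667)·(3) + (1.8333)·(0)) / 5 = -5/5 = -1
  S[X_2,X_2] = ((-0.5)·(-0.5) + (-2.5)·(-2.5) + (-0.5)·(-0.5) + (0.5)·(0.5) + (1.5)·(1.5) + (1.5)·(1.5)) / 5 = 11.5/5 = 2.3
  S[X_2,X_3] = ((-0.5)·(-3) + (-2.5)·(-2) + (-0.5)·(1) + (0.5)·(1) + (1.5)·(3) + (1.5)·(0)) / 5 = 11/5 = 2.2
  S[X_3,X_3] = ((-3)·(-3) + (-2)·(-2) + (1)·(1) + (1)·(1) + (3)·(3) + (0)·(0)) / 5 = 24/5 = 4.8

S is symmetric (S[j,i] = S[i,j]). Assembling:

S = [[2.1667, -0.7, -1],
 [-0.7, 2.3, 2.2],
 [-1, 2.2, 4.8]]


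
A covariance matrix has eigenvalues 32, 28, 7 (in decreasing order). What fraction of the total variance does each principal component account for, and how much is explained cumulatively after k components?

Step 1 — total variance = trace(Sigma) = Σ λ_i = 32 + 28 + 7 = 67.

Step 2 — fraction explained by component i = λ_i / Σ λ:
  PC1: 32/67 = 0.4776
  PC2: 28/67 = 0.4179
  PC3: 7/67 = 0.1045

Step 3 — cumulative fraction after k components = (λ_1 + ... + λ_k) / Σ λ:
  k = 1: 32/67 = 0.4776
  k = 2: (32 + 28)/67 = 60/67 = 0.8955
  k = 3: (32 + 28 + 7)/67 = 67/67 = 1

Summary (fraction, with percent):

explained: PC1 0.4776 (47.76%), PC2 0.4179 (41.79%), PC3 0.1045 (10.45%);  cumulative: 0.4776, 0.8955, 1


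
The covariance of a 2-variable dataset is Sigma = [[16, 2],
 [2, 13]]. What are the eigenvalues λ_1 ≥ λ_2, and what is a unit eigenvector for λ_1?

Step 1 — characteristic polynomial of 2×2 Sigma:
  det(Sigma - λI) = λ² - trace · λ + det = 0.
  trace = 16 + 13 = 29, det = 16·13 - (2)² = 204.
Step 2 — discriminant:
  Δ = trace² - 4·det = 841 - 816 = 25.
Step 3 — eigenvalues:
  λ = (trace ± √Δ)/2 = (29 ± 5)/2,
  λ_1 = 17,  λ_2 = 12.

Step 4 — unit eigenvector for λ_1: solve (Sigma - λ_1 I)v = 0. First row:
  (16 - 17)·v_x + (2)·v_y = 0, i.e. (-1)·v_x + (2)·v_y = 0,
  so v ∝ (b, λ_1 - a) = (2, 1) = u.
  ||u|| = √((2)² + (1)²) = √(5) ≈ 2.2361,
  v_1 = u/||u|| ≈ (0.8944, 0.4472) (||v_1|| = 1).

λ_1 = 17,  λ_2 = 12;  v_1 ≈ (0.8944, 0.4472)


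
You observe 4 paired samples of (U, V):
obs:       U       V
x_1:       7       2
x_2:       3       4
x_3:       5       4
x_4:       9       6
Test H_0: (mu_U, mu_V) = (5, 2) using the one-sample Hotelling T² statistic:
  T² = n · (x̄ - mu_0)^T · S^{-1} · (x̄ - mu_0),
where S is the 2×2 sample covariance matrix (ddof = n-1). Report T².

Step 1 — sample mean vector:
  mean(U) = (7 + 3 + 5 + 9) / 4 = 24/4 = 6
  mean(V) = (2 + 4 + 4 + 6) / 4 = 16/4 = 4
  x̄ = (6, 4),  deviation x̄ - mu_0 = (6, 4) - (5, 2) = (1, 2).

Step 2 — sample covariance matrix, S[i,j] = (1/(n-1)) · Σ_k (x_{k,i} - mean_i) · (x_{k,j} - mean_j), divisor n-1 = 3:
  S[U,U] = ((1)·(1) + (-3)·(-3) + (-1)·(-1) + (3)·(3)) / 3 = 20/3 = 6.6667
  S[U,V] = ((1)·(-2) + (-3)·(0) + (-1)·(0) + (3)·(2)) / 3 = 4/3 = 1.3333
  S[V,V] = ((-2)·(-2) + (0)·(0) + (0)·(0) + (2)·(2)) / 3 = 8/3 = 2.6667
  S = [[6.6667, 1.3333],
 [1.3333, 2.6667]].

Step 3 — invert S. det(S) = 6.6667·2.6667 - (1.3333)² = 16.
  S^{-1} = (1/det) · [[d, -b], [-b, a]] = [[0.1667, -0.0833],
 [-0.0833, 0.4167]].

Step 4 — quadratic form (x̄ - mu_0)^T · S^{-1} · (x̄ - mu_0):
  S^{-1} · (x̄ - mu_0) = (0, 0.75),
  (x̄ - mu_0)^T · [...] = (1)·(0) + (2)·(0.75) = 1.5.

Step 5 — scale by n: T² = 4 · 1.5 = 6.

T² ≈ 6


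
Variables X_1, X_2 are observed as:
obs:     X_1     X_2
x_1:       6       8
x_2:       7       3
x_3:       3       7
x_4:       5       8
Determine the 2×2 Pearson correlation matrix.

Step 1 — column means:
  mean(X_1) = (6 + 7 + 3 + 5) / 4 = 21/4 = 5.25
  mean(X_2) = (8 + 3 + 7 + 8) / 4 = 26/4 = 6.5

Step 2 — sample variances and covariances s[i,j] = (1/(n-1)) · Σ_k (x_{k,i} - mean_i) · (x_{k,j} - mean_j), with n-1 = 3:
  s[X_1,X_1] = ((0.75)·(0.75) + (1.75)·(1.75) + (-2.25)·(-2.25) + (-0.25)·(-0.25)) / 3 = 8.75/3 = 2.9167
  s[X_1,X_2] = ((0.75)·(1.5) + (1.75)·(-3.5) + (-2.25)·(0.5) + (-0.25)·(1.5)) / 3 = -6.5/3 = -2.1667
  s[X_2,X_2] = ((1.5)·(1.5) + (-3.5)·(-3.5) + (0.5)·(0.5) + (1.5)·(1.5)) / 3 = 17/3 = 5.6667
  Sample standard deviations s_i = √(s[i,i]):
  s(X_1) = √(2.9167) = 1.7078
  s(X_2) = √(5.6667) = 2.3805

Step 3 — r_{ij} = s_{ij} / (s_i · s_j):
  r[X_1,X_1] = 1 (diagonal).
  r[X_1,X_2] = -2.1667 / (1.7078 · 2.3805) = -2.1667 / 4.0654 = -0.5329
  r[X_2,X_2] = 1 (diagonal).

R is symmetric with unit diagonal. Assembling:

R = [[1, -0.5329],
 [-0.5329, 1]]


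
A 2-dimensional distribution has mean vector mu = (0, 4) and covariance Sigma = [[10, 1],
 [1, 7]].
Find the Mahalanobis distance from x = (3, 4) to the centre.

Step 1 — centre the observation: (x - mu) = (3, 0).

Step 2 — invert Sigma. det(Sigma) = 10·7 - (1)² = 69.
  Sigma^{-1} = (1/det) · [[d, -b], [-b, a]] = [[0.1014, -0.0145],
 [-0.0145, 0.1449]].

Step 3 — form the quadratic (x - mu)^T · Sigma^{-1} · (x - mu):
  Sigma^{-1} · (x - mu) = (0.3043, -0.0435).
  (x - mu)^T · [Sigma^{-1} · (x - mu)] = (3)·(0.3043) + (0)·(-0.0435) = 0.913.

Step 4 — take square root: d = √(0.913) ≈ 0.9555.

d(x, mu) = √(0.913) ≈ 0.9555


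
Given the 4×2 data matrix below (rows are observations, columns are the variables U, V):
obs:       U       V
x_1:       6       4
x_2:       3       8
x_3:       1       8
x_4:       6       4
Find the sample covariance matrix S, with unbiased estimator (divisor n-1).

Step 1 — column means:
  mean(U) = (6 + 3 + 1 + 6) / 4 = 16/4 = 4
  mean(V) = (4 + 8 + 8 + 4) / 4 = 24/4 = 6

Step 2 — sample covariance S[i,j] = (1/(n-1)) · Σ_k (x_{k,i} - mean_i) · (x_{k,j} - mean_j), with n-1 = 3.
  S[U,U] = ((2)·(2) + (-1)·(-1) + (-3)·(-3) + (2)·(2)) / 3 = 18/3 = 6
  S[U,V] = ((2)·(-2) + (-1)·(2) + (-3)·(2) + (2)·(-2)) / 3 = -16/3 = -5.3333
  S[V,V] = ((-2)·(-2) + (2)·(2) + (2)·(2) + (-2)·(-2)) / 3 = 16/3 = 5.3333

S is symmetric (S[j,i] = S[i,j]). Assembling:

S = [[6, -5.3333],
 [-5.3333, 5.3333]]


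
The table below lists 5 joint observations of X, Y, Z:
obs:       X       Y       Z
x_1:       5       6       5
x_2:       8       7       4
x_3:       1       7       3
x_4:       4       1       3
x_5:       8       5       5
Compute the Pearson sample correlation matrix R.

Step 1 — column means:
  mean(X) = (5 + 8 + 1 + 4 + 8) / 5 = 26/5 = 5.2
  mean(Y) = (6 + 7 + 7 + 1 + 5) / 5 = 26/5 = 5.2
  mean(Z) = (5 + 4 + 3 + 3 + 5) / 5 = 20/5 = 4

Step 2 — sample variances and covariances s[i,j] = (1/(n-1)) · Σ_k (x_{k,i} - mean_i) · (x_{k,j} - mean_j), with n-1 = 4:
  s[X,X] = ((-0.2)·(-0.2) + (2.8)·(2.8) + (-4.2)·(-4.2) + (-1.2)·(-1.2) + (2.8)·(2.8)) / 4 = 34.8/4 = 8.7
  s[X,Y] = ((-0.2)·(0.8) + (2.8)·(1.8) + (-4.2)·(1.8) + (-1.2)·(-4.2) + (2.8)·(-0.2)) / 4 = 1.8/4 = 0.45
  s[X,Z] = ((-0.2)·(1) + (2.8)·(0) + (-4.2)·(-1) + (-1.2)·(-1) + (2.8)·(1)) / 4 = 8/4 = 2
  s[Y,Y] = ((0.8)·(0.8) + (1.8)·(1.8) + (1.8)·(1.8) + (-4.2)·(-4.2) + (-0.2)·(-0.2)) / 4 = 24.8/4 = 6.2
  s[Y,Z] = ((0.8)·(1) + (1.8)·(0) + (1.8)·(-1) + (-4.2)·(-1) + (-0.2)·(1)) / 4 = 3/4 = 0.75
  s[Z,Z] = ((1)·(1) + (0)·(0) + (-1)·(-1) + (-1)·(-1) + (1)·(1)) / 4 = 4/4 = 1
  Sample standard deviations s_i = √(s[i,i]):
  s(X) = √(8.7) = 2.9496
  s(Y) = √(6.2) = 2.49
  s(Z) = √(1) = 1

Step 3 — r_{ij} = s_{ij} / (s_i · s_j):
  r[X,X] = 1 (diagonal).
  r[X,Y] = 0.45 / (2.9496 · 2.49) = 0.45 / 7.3444 = 0.0613
  r[X,Z] = 2 / (2.9496 · 1) = 2 / 2.9496 = 0.6781
  r[Y,Y] = 1 (diagonal).
  r[Y,Z] = 0.75 / (2.49 · 1) = 0.75 / 2.49 = 0.3012
  r[Z,Z] = 1 (diagonal).

R is symmetric with unit diagonal. Assembling:

R = [[1, 0.0613, 0.6781],
 [0.0613, 1, 0.3012],
 [0.6781, 0.3012, 1]]


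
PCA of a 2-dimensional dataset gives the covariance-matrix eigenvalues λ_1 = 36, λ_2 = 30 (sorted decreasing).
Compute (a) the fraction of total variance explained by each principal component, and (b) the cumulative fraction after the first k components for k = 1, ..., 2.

Step 1 — total variance = trace(Sigma) = Σ λ_i = 36 + 30 = 66.

Step 2 — fraction explained by component i = λ_i / Σ λ:
  PC1: 36/66 = 0.5455
  PC2: 30/66 = 0.4545

Step 3 — cumulative fraction after k components = (λ_1 + ... + λ_k) / Σ λ:
  k = 1: 36/66 = 0.5455
  k = 2: (36 + 30)/66 = 66/66 = 1

Summary (fraction, with percent):

explained: PC1 0.5455 (54.55%), PC2 0.4545 (45.45%);  cumulative: 0.5455, 1


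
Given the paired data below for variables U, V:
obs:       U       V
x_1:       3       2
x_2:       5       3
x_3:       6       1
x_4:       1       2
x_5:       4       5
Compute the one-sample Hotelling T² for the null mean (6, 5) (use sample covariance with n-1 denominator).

Step 1 — sample mean vector:
  mean(U) = (3 + 5 + 6 + 1 + 4) / 5 = 19/5 = 3.8
  mean(V) = (2 + 3 + 1 + 2 + 5) / 5 = 13/5 = 2.6
  x̄ = (3.8, 2.6),  deviation x̄ - mu_0 = (3.8, 2.6) - (6, 5) = (-2.2, -2.4).

Step 2 — sample covariance matrix, S[i,j] = (1/(n-1)) · Σ_k (x_{k,i} - mean_i) · (x_{k,j} - mean_j), divisor n-1 = 4:
  S[U,U] = ((-0.8)·(-0.8) + (1.2)·(1.2) + (2.2)·(2.2) + (-2.8)·(-2.8) + (0.2)·(0.2)) / 4 = 14.8/4 = 3.7
  S[U,V] = ((-0.8)·(-0.6) + (1.2)·(0.4) + (2.2)·(-1.6) + (-2.8)·(-0.6) + (0.2)·(2.4)) / 4 = -0.4/4 = -0.1
  S[V,V] = ((-0.6)·(-0.6) + (0.4)·(0.4) + (-1.6)·(-1.6) + (-0.6)·(-0.6) + (2.4)·(2.4)) / 4 = 9.2/4 = 2.3
  S = [[3.7, -0.1],
 [-0.1, 2.3]].

Step 3 — invert S. det(S) = 3.7·2.3 - (-0.1)² = 8.5.
  S^{-1} = (1/det) · [[d, -b], [-b, a]] = [[0.2706, 0.0118],
 [0.0118, 0.4353]].

Step 4 — quadratic form (x̄ - mu_0)^T · S^{-1} · (x̄ - mu_0):
  S^{-1} · (x̄ - mu_0) = (-0.6235, -1.0706),
  (x̄ - mu_0)^T · [...] = (-2.2)·(-0.6235) + (-2.4)·(-1.0706) = 3.9412.

Step 5 — scale by n: T² = 5 · 3.9412 = 19.7059.

T² ≈ 19.7059


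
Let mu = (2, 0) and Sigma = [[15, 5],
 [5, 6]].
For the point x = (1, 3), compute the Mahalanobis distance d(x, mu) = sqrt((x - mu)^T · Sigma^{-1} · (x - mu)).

Step 1 — centre the observation: (x - mu) = (-1, 3).

Step 2 — invert Sigma. det(Sigma) = 15·6 - (5)² = 65.
  Sigma^{-1} = (1/det) · [[d, -b], [-b, a]] = [[0.0923, -0.0769],
 [-0.0769, 0.2308]].

Step 3 — form the quadratic (x - mu)^T · Sigma^{-1} · (x - mu):
  Sigma^{-1} · (x - mu) = (-0.3231, 0.7692).
  (x - mu)^T · [Sigma^{-1} · (x - mu)] = (-1)·(-0.3231) + (3)·(0.7692) = 2.6308.

Step 4 — take square root: d = √(2.6308) ≈ 1.622.

d(x, mu) = √(2.6308) ≈ 1.622


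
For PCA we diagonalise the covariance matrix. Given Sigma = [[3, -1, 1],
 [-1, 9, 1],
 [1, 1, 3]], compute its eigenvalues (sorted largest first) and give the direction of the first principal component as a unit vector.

Step 1 — characteristic polynomial p(λ) = det(λI - Sigma) = λ³ - tr·λ² + c_1·λ - det, where tr = trace, c_1 = sum of the principal 2×2 minors, det = det(Sigma):
  tr = 3 + 9 + 3 = 15,
  c_1 = (3·9 - (-1)²) + (3·3 - (1)²) + (9·3 - (1)²) = 26 + 8 + 26 = 60,
  det = 3·(9·3 - (1)²) - (-1)·((-1)·3 - (1)·(1)) + (1)·((-1)·(1) - 9·(1)) = 3·(26) - (-1)·(-4) + (1)·(-10) = 64.
  So p(λ) = λ³ - 15λ² + 60λ - 64.
Step 2 — look for an integer root (rational root theorem: any rational root is an integer divisor of 64). Testing λ = 4:
  p(4) = 64 - 240 + 240 - 64 = 0  ✓
  Dividing out (λ - 4): p(λ) = (λ - 4)(λ² - 11λ + 16).
Step 3 — remaining eigenvalues from the quadratic λ² - 11λ + 16 = 0:
  Δ = 11² - 4·16 = 121 - 64 = 57,  λ = (11 ± √57)/2 = (11 ± 7.5498)/2 ≈ 9.2749 or 1.7251.
  Sorted: λ_1 = 9.2749,  λ_2 = 4,  λ_3 = 1.7251  (check: sum = 15 = tr ✓).

Step 4 — unit eigenvector for λ_1 ≈ 9.2749: v spans the null space of (Sigma - λ_1 I), whose rows are
  r_1 = (-6.2749, -1, 1),  r_2 = (-1, -0.2749, 1),  r_3 = (1, 1, -6.2749).
  v is orthogonal to every row, so take v ∝ r_1 × r_2 = ((-1)·(1) - (1)·(-0.2749), (1)·(-1) - (-6.2749)·(1), (-6.2749)·(-0.2749) - (-1)·(-1)) ≈ (-0.7251, 5.2749, 0.7251).
  Rescale (multiply by -1 so the first nonzero entry is positive): u = (0.7251, -5.2749, -0.7251).
  ||u|| = √((0.7251)² + (-5.2749)² + (-0.7251)²) = √(28.8762) ≈ 5.3737,  v_1 = u/||u|| ≈ (0.1349, -0.9816, -0.1349) (||v_1|| = 1).

λ_1 = 9.2749,  λ_2 = 4,  λ_3 = 1.7251;  v_1 ≈ (0.1349, -0.9816, -0.1349)


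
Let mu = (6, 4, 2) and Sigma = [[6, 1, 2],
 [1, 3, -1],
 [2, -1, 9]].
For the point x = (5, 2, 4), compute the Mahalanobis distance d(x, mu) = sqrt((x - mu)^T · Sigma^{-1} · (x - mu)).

Step 1 — centre the observation: (x - mu) = (-1, -2, 2).

Step 2 — invert Sigma (cofactor / det for 3×3, or solve directly):
  Sigma^{-1} = [[0.1985, -0.084, -0.0534],
 [-0.084, 0.3817, 0.0611],
 [-0.0534, 0.0611, 0.1298]].

Step 3 — form the quadratic (x - mu)^T · Sigma^{-1} · (x - mu):
  Sigma^{-1} · (x - mu) = (-0.1374, -0.5573, 0.1908).
  (x - mu)^T · [Sigma^{-1} · (x - mu)] = (-1)·(-0.1374) + (-2)·(-0.5573) + (2)·(0.1908) = 1.6336.

Step 4 — take square root: d = √(1.6336) ≈ 1.2781.

d(x, mu) = √(1.6336) ≈ 1.2781


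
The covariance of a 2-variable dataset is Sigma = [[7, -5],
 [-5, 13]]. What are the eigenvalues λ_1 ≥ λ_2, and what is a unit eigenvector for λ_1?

Step 1 — characteristic polynomial of 2×2 Sigma:
  det(Sigma - λI) = λ² - trace · λ + det = 0.
  trace = 7 + 13 = 20, det = 7·13 - (-5)² = 66.
Step 2 — discriminant:
  Δ = trace² - 4·det = 400 - 264 = 136.
Step 3 — eigenvalues:
  λ = (trace ± √Δ)/2 = (20 ± 11.6619)/2,
  λ_1 = 15.831,  λ_2 = 4.169.

Step 4 — unit eigenvector for λ_1: solve (Sigma - λ_1 I)v = 0. First row:
  (7 - 15.831)·v_x + (-5)·v_y = 0, i.e. (-8.831)·v_x + (-5)·v_y = 0,
  so v ∝ (b, λ_1 - a) = (-5, 8.831); multiply by -1 so the first entry is positive: u = (5, -8.831).
  ||u|| = √((5)² + (-8.831)²) = √(102.9857) ≈ 10.1482,
  v_1 = u/||u|| ≈ (0.4927, -0.8702) (||v_1|| = 1).

λ_1 = 15.831,  λ_2 = 4.169;  v_1 ≈ (0.4927, -0.8702)


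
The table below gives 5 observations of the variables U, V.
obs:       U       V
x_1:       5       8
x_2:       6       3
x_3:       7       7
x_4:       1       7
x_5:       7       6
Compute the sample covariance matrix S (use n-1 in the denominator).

Step 1 — column means:
  mean(U) = (5 + 6 + 7 + 1 + 7) / 5 = 26/5 = 5.2
  mean(V) = (8 + 3 + 7 + 7 + 6) / 5 = 31/5 = 6.2

Step 2 — sample covariance S[i,j] = (1/(n-1)) · Σ_k (x_{k,i} - mean_i) · (x_{k,j} - mean_j), with n-1 = 4.
  S[U,U] = ((-0.2)·(-0.2) + (0.8)·(0.8) + (1.8)·(1.8) + (-4.2)·(-4.2) + (1.8)·(1.8)) / 4 = 24.8/4 = 6.2
  S[U,V] = ((-0.2)·(1.8) + (0.8)·(-3.2) + (1.8)·(0.8) + (-4.2)·(0.8) + (1.8)·(-0.2)) / 4 = -5.2/4 = -1.3
  S[V,V] = ((1.8)·(1.8) + (-3.2)·(-3.2) + (0.8)·(0.8) + (0.8)·(0.8) + (-0.2)·(-0.2)) / 4 = 14.8/4 = 3.7

S is symmetric (S[j,i] = S[i,j]). Assembling:

S = [[6.2, -1.3],
 [-1.3, 3.7]]


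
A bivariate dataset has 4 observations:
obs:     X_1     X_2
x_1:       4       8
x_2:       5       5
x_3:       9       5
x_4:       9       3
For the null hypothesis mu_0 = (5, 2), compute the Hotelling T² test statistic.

Step 1 — sample mean vector:
  mean(X_1) = (4 + 5 + 9 + 9) / 4 = 27/4 = 6.75
  mean(X_2) = (8 + 5 + 5 + 3) / 4 = 21/4 = 5.25
  x̄ = (6.75, 5.25),  deviation x̄ - mu_0 = (6.75, 5.25) - (5, 2) = (1.75, 3.25).

Step 2 — sample covariance matrix, S[i,j] = (1/(n-1)) · Σ_k (x_{k,i} - mean_i) · (x_{k,j} - mean_j), divisor n-1 = 3:
  S[X_1,X_1] = ((-2.75)·(-2.75) + (-1.75)·(-1.75) + (2.25)·(2.25) + (2.25)·(2.25)) / 3 = 20.75/3 = 6.9167
  S[X_1,X_2] = ((-2.75)·(2.75) + (-1.75)·(-0.25) + (2.25)·(-0.25) + (2.25)·(-2.25)) / 3 = -12.75/3 = -4.25
  S[X_2,X_2] = ((2.75)·(2.75) + (-0.25)·(-0.25) + (-0.25)·(-0.25) + (-2.25)·(-2.25)) / 3 = 12.75/3 = 4.25
  S = [[6.9167, -4.25],
 [-4.25, 4.25]].

Step 3 — invert S. det(S) = 6.9167·4.25 - (-4.25)² = 11.3333.
  S^{-1} = (1/det) · [[d, -b], [-b, a]] = [[0.375, 0.375],
 [0.375, 0.6103]].

Step 4 — quadratic form (x̄ - mu_0)^T · S^{-1} · (x̄ - mu_0):
  S^{-1} · (x̄ - mu_0) = (1.875, 2.6397),
  (x̄ - mu_0)^T · [...] = (1.75)·(1.875) + (3.25)·(2.6397) = 11.8603.

Step 5 — scale by n: T² = 4 · 11.8603 = 47.4412.

T² ≈ 47.4412


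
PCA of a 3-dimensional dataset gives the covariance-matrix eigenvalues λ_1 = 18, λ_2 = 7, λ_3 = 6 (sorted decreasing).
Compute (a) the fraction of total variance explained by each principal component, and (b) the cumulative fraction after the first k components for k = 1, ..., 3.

Step 1 — total variance = trace(Sigma) = Σ λ_i = 18 + 7 + 6 = 31.

Step 2 — fraction explained by component i = λ_i / Σ λ:
  PC1: 18/31 = 0.5806
  PC2: 7/31 = 0.2258
  PC3: 6/31 = 0.1935

Step 3 — cumulative fraction after k components = (λ_1 + ... + λ_k) / Σ λ:
  k = 1: 18/31 = 0.5806
  k = 2: (18 + 7)/31 = 25/31 = 0.8065
  k = 3: (18 + 7 + 6)/31 = 31/31 = 1

Summary (fraction, with percent):

explained: PC1 0.5806 (58.06%), PC2 0.2258 (22.58%), PC3 0.1935 (19.35%);  cumulative: 0.5806, 0.8065, 1


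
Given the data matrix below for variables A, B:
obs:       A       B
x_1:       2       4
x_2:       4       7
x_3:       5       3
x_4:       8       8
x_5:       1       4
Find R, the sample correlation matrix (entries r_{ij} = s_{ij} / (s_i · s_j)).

Step 1 — column means:
  mean(A) = (2 + 4 + 5 + 8 + 1) / 5 = 20/5 = 4
  mean(B) = (4 + 7 + 3 + 8 + 4) / 5 = 26/5 = 5.2

Step 2 — sample variances and covariances s[i,j] = (1/(n-1)) · Σ_k (x_{k,i} - mean_i) · (x_{k,j} - mean_j), with n-1 = 4:
  s[A,A] = ((-2)·(-2) + (0)·(0) + (1)·(1) + (4)·(4) + (-3)·(-3)) / 4 = 30/4 = 7.5
  s[A,B] = ((-2)·(-1.2) + (0)·(1.8) + (1)·(-2.2) + (4)·(2.8) + (-3)·(-1.2)) / 4 = 15/4 = 3.75
  s[B,B] = ((-1.2)·(-1.2) + (1.8)·(1.8) + (-2.2)·(-2.2) + (2.8)·(2.8) + (-1.2)·(-1.2)) / 4 = 18.8/4 = 4.7
  Sample standard deviations s_i = √(s[i,i]):
  s(A) = √(7.5) = 2.7386
  s(B) = √(4.7) = 2.1679

Step 3 — r_{ij} = s_{ij} / (s_i · s_j):
  r[A,A] = 1 (diagonal).
  r[A,B] = 3.75 / (2.7386 · 2.1679) = 3.75 / 5.9372 = 0.6316
  r[B,B] = 1 (diagonal).

R is symmetric with unit diagonal. Assembling:

R = [[1, 0.6316],
 [0.6316, 1]]


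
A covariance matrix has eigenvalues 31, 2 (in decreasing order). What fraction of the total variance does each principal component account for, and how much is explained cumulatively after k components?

Step 1 — total variance = trace(Sigma) = Σ λ_i = 31 + 2 = 33.

Step 2 — fraction explained by component i = λ_i / Σ λ:
  PC1: 31/33 = 0.9394
  PC2: 2/33 = 0.0606

Step 3 — cumulative fraction after k components = (λ_1 + ... + λ_k) / Σ λ:
  k = 1: 31/33 = 0.9394
  k = 2: (31 + 2)/33 = 33/33 = 1

Summary (fraction, with percent):

explained: PC1 0.9394 (93.94%), PC2 0.0606 (6.06%);  cumulative: 0.9394, 1


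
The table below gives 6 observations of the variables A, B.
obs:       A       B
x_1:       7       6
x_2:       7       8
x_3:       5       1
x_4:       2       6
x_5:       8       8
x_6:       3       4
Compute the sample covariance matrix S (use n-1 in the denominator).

Step 1 — column means:
  mean(A) = (7 + 7 + 5 + 2 + 8 + 3) / 6 = 32/6 = 5.3333
  mean(B) = (6 + 8 + 1 + 6 + 8 + 4) / 6 = 33/6 = 5.5

Step 2 — sample covariance S[i,j] = (1/(n-1)) · Σ_k (x_{k,i} - mean_i) · (x_{k,j} - mean_j), with n-1 = 5.
  S[A,A] = ((1.6667)·(1.6667) + (1.6667)·(1.6667) + (-0.3333)·(-0.3333) + (-3.3333)·(-3.3333) + (2.6667)·(2.6667) + (-2.3333)·(-2.3333)) / 5 = 29.3333/5 = 5.8667
  S[A,B] = ((1.6667)·(0.5) + (1.6667)·(2.5) + (-0.3333)·(-4.5) + (-3.3333)·(0.5) + (2.6667)·(2.5) + (-2.3333)·(-1.5)) / 5 = 15/5 = 3
  S[B,B] = ((0.5)·(0.5) + (2.5)·(2.5) + (-4.5)·(-4.5) + (0.5)·(0.5) + (2.5)·(2.5) + (-1.5)·(-1.5)) / 5 = 35.5/5 = 7.1

S is symmetric (S[j,i] = S[i,j]). Assembling:

S = [[5.8667, 3],
 [3, 7.1]]


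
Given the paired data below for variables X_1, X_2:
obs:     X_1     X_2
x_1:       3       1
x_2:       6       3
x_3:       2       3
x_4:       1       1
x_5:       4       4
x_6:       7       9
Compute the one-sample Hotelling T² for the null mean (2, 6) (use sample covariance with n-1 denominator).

Step 1 — sample mean vector:
  mean(X_1) = (3 + 6 + 2 + 1 + 4 + 7) / 6 = 23/6 = 3.8333
  mean(X_2) = (1 + 3 + 3 + 1 + 4 + 9) / 6 = 21/6 = 3.5
  x̄ = (3.8333, 3.5),  deviation x̄ - mu_0 = (3.8333, 3.5) - (2, 6) = (1.8333, -2.5).

Step 2 — sample covariance matrix, S[i,j] = (1/(n-1)) · Σ_k (x_{k,i} - mean_i) · (x_{k,j} - mean_j), divisor n-1 = 5:
  S[X_1,X_1] = ((-0.8333)·(-0.8333) + (2.1667)·(2.1667) + (-1.8333)·(-1.8333) + (-2.8333)·(-2.8333) + (0.1667)·(0.1667) + (3.1667)·(3.1667)) / 5 = 26.8333/5 = 5.3667
  S[X_1,X_2] = ((-0.8333)·(-2.5) + (2.1667)·(-0.5) + (-1.8333)·(-0.5) + (-2.8333)·(-2.5) + (0.1667)·(0.5) + (3.1667)·(5.5)) / 5 = 26.5/5 = 5.3
  S[X_2,X_2] = ((-2.5)·(-2.5) + (-0.5)·(-0.5) + (-0.5)·(-0.5) + (-2.5)·(-2.5) + (0.5)·(0.5) + (5.5)·(5.5)) / 5 = 43.5/5 = 8.7
  S = [[5.3667, 5.3],
 [5.3, 8.7]].

Step 3 — invert S. det(S) = 5.3667·8.7 - (5.3)² = 18.6.
  S^{-1} = (1/det) · [[d, -b], [-b, a]] = [[0.4677, -0.2849],
 [-0.2849, 0.2885]].

Step 4 — quadratic form (x̄ - mu_0)^T · S^{-1} · (x̄ - mu_0):
  S^{-1} · (x̄ - mu_0) = (1.5699, -1.2437),
  (x̄ - mu_0)^T · [...] = (1.8333)·(1.5699) + (-2.5)·(-1.2437) = 5.9875.

Step 5 — scale by n: T² = 6 · 5.9875 = 35.9247.

T² ≈ 35.9247
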